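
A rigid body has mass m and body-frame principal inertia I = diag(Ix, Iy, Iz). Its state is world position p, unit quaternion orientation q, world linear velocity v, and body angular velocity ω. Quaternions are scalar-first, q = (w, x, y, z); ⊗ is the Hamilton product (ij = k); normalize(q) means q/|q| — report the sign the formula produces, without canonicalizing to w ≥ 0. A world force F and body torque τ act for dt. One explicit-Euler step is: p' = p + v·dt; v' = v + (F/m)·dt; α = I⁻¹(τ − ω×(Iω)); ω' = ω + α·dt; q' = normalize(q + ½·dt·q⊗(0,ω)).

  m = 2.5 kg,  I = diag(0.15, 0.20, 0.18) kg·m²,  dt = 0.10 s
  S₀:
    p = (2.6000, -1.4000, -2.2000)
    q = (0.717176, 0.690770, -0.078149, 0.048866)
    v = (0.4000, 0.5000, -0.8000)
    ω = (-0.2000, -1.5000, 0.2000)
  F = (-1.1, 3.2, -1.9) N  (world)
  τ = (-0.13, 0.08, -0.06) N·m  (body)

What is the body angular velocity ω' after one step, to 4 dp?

gyro term ω×Iω = (0.0060, 0.0012, 0.0150)
angular accel α = (-0.9067, 0.3940, -0.4167)
ω' = ω + α·dt = (-0.2907, -1.4606, 0.1583)

ω' = (-0.2907, -1.4606, 0.1583)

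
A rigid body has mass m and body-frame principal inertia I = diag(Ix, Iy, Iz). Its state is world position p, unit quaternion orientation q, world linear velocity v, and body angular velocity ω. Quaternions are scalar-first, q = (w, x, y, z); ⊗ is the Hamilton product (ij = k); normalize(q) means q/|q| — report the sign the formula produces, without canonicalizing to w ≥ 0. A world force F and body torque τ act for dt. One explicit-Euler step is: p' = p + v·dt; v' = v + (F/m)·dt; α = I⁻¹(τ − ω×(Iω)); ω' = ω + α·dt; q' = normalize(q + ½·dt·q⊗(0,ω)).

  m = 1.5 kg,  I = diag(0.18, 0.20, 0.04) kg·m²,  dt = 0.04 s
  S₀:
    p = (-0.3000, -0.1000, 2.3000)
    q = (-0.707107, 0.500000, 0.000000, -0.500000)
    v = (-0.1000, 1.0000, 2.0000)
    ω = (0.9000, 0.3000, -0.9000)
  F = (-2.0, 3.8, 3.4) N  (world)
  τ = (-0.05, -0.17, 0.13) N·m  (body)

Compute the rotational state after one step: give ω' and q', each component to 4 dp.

ω' = (0.8793, 0.2887, -0.7754)
q' = (-0.7249, 0.4901, -0.0042, -0.4841)

ω×(Iω) gyroscopic = (0.0432, -0.1134, 0.0054)
(τ − ω×Iω)/I = (-0.5178, -0.2830, 3.1150)
ω' = ω + α·dt = (0.8793, 0.2887, -0.7754)
2q̇ = q⊗(0,ω) = (-0.9000000, -0.4863963, -0.2121321, 0.7863963)
q + ½dt·q⊗(0,ω), renormalized = (-0.7249, 0.4901, -0.0042, -0.4841)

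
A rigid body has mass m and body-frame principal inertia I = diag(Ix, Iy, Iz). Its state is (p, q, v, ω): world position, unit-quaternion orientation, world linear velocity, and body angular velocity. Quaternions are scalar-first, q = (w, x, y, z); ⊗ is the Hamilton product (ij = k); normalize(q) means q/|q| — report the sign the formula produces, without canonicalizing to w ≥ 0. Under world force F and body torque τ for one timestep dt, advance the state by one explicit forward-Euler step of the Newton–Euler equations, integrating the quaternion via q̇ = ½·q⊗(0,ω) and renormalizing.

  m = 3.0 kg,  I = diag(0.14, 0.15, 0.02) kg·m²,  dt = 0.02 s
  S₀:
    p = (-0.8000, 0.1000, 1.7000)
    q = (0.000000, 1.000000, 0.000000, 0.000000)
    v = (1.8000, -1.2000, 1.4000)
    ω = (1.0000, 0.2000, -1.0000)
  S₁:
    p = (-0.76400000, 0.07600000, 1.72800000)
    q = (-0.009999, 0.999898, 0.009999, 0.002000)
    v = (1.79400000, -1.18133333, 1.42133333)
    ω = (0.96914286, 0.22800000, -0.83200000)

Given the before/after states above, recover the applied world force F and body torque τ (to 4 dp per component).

Δv = v₁−v₀ = (-0.00600000, 0.01866667, 0.02133333)
m·(v₁−v₀)/dt = (-0.9000, 2.8000, 3.2000)
ω₁ − ω₀ = (-0.03085714, 0.02800000, 0.16800000)
I·α + gyro = (-0.1900, 0.0900, 0.1700)

F = (-0.9000, 2.8000, 3.2000)
τ = (-0.1900, 0.0900, 0.1700)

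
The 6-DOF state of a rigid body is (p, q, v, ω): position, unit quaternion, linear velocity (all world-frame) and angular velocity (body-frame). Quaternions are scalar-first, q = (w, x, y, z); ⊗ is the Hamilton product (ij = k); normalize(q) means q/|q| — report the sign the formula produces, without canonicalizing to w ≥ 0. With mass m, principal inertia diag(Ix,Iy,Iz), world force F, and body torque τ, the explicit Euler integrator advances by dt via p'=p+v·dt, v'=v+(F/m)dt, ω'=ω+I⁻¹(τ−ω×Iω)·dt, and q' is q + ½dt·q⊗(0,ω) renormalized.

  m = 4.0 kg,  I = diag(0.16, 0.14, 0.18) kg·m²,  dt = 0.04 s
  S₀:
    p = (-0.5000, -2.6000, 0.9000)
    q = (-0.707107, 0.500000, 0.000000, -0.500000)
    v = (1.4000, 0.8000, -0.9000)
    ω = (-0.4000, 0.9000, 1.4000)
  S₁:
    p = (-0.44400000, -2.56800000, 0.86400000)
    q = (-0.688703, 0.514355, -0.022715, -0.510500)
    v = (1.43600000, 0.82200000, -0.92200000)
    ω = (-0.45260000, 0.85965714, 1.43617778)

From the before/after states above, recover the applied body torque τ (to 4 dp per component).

rate change Δω = (-0.05260000, -0.04034286, 0.03617778)
ω₀×(Iω₀) = (0.0504, 0.0112, 0.0072)
I·α + gyro = (-0.1600, -0.1300, 0.1700)

τ = (-0.1600, -0.1300, 0.1700)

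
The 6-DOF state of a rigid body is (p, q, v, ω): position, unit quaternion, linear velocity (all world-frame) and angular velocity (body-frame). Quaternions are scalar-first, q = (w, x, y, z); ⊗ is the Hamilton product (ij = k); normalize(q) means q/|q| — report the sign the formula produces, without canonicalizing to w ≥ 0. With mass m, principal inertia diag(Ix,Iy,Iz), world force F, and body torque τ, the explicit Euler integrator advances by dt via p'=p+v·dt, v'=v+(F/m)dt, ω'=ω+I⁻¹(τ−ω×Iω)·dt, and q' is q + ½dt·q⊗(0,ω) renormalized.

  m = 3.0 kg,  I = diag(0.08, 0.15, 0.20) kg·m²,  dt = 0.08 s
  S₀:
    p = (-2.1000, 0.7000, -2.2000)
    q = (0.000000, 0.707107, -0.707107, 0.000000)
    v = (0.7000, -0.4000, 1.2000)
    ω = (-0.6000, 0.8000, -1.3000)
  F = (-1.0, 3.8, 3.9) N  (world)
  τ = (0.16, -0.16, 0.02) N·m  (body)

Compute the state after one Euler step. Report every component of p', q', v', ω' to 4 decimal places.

precession coupling ω×(Iω) = (-0.0520, -0.0936, -0.0336)
α = I⁻¹(τ − ω×Iω) = (2.6500, -0.4427, 0.2680)
ω' = ω + α·dt = (-0.3880, 0.7646, -1.2786)
2q̇ = q⊗(0,ω) = (0.9899498, 0.9192391, 0.9192391, 0.1414214)
q + ½dt·q⊗(0,ω), renormalized = (0.0395, 0.7423, -0.6689, 0.0056)
a = F/m = (-0.3333, 1.2667, 1.3000)
new position p' = (-2.0440, 0.6680, -2.1040)
new velocity v' = (0.6733, -0.2987, 1.3040)

p' = (-2.0440, 0.6680, -2.1040)
q' = (0.0395, 0.7423, -0.6689, 0.0056)
v' = (0.6733, -0.2987, 1.3040)
ω' = (-0.3880, 0.7646, -1.2786)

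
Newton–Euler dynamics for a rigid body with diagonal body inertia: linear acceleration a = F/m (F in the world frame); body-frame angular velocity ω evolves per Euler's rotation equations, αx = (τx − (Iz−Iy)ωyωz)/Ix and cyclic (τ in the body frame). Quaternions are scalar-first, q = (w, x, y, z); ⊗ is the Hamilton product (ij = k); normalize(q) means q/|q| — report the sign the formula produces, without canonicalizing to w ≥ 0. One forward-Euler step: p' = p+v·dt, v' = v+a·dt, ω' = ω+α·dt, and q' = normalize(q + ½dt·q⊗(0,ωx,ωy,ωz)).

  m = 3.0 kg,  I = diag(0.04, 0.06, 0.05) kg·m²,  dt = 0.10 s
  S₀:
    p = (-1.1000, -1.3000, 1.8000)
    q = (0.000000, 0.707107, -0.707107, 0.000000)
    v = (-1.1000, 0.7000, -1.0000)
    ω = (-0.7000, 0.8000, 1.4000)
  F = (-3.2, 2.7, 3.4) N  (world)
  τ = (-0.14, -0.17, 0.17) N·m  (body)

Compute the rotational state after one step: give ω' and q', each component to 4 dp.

gyro term ω×Iω = (-0.0112, 0.0098, -0.0112)
α = I⁻¹(τ − ω×Iω) = (-3.2200, -2.9967, 3.6240)
new body rate ω' = (-1.0220, 0.5003, 1.7624)
2q̇ = q⊗(0,ω) = (1.0606605, -0.9899498, -0.9899498, 0.0707107)
q + ½dt·q⊗(0,ω), renormalized = (0.0528, 0.6551, -0.7537, 0.0035)

ω' = (-1.0220, 0.5003, 1.7624)
q' = (0.0528, 0.6551, -0.7537, 0.0035)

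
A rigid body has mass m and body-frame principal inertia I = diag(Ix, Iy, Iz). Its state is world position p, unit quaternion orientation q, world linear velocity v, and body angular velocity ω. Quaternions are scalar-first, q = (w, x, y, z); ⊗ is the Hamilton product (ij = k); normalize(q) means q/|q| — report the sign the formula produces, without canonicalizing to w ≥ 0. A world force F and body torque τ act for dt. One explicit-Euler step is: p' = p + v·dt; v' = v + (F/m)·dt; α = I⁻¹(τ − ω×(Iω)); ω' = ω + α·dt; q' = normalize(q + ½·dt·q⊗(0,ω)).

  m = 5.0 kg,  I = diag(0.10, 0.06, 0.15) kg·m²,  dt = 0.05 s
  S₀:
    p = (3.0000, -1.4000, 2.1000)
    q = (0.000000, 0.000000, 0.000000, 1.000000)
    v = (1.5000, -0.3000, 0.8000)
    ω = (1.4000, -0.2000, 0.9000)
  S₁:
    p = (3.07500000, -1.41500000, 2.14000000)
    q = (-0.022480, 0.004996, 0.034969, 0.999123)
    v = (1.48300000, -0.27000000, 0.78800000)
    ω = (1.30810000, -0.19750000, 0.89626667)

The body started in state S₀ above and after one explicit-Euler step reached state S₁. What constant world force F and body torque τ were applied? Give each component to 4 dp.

F = (-1.7000, 3.0000, -1.2000)
τ = (-0.2000, -0.0600, 0.0000)

Δv = v₁−v₀ = (-0.01700000, 0.03000000, -0.01200000)
F = m·Δv/dt = (-1.7000, 3.0000, -1.2000)
rate change Δω = (-0.09190000, 0.00250000, -0.00373333)
gyro term ω₀×Iω₀ = (-0.0162, -0.0630, 0.0112)
I·α + gyro = (-0.2000, -0.0600, 0.0000)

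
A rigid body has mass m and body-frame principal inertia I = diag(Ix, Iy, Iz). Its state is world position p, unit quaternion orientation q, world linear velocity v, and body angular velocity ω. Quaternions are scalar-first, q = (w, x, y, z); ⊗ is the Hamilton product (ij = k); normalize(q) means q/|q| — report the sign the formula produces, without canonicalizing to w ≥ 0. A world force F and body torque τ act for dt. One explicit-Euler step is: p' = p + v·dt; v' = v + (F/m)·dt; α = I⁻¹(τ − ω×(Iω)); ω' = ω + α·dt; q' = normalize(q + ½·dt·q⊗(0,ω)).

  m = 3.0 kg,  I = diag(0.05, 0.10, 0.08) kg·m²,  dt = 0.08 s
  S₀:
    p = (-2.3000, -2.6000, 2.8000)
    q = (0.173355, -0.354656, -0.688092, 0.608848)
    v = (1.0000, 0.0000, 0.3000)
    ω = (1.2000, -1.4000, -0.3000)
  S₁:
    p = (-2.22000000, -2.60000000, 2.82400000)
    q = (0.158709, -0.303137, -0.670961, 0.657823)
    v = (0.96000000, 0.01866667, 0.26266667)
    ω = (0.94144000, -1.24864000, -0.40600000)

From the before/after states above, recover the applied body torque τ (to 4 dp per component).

τ = (-0.1700, 0.2000, -0.1900)

rate change Δω = (-0.25856000, 0.15136000, -0.10600000)
ω₀×(Iω₀) = (-0.0084, 0.0108, -0.0840)
I·α + gyro = (-0.1700, 0.2000, -0.1900)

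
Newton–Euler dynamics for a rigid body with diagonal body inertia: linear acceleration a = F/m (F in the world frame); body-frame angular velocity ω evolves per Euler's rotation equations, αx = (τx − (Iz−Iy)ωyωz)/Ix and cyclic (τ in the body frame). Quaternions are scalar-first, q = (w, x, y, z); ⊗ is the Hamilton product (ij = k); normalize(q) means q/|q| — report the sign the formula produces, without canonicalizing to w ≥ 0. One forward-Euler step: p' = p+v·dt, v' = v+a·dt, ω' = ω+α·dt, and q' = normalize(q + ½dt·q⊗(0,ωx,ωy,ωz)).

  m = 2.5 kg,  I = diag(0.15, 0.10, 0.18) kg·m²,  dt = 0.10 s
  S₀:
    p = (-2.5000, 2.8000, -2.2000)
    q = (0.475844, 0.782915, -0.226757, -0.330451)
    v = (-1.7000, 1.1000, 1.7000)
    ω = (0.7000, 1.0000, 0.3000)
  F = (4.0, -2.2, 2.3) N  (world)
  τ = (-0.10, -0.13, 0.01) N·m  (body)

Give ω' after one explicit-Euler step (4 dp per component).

gyro term ω×Iω = (0.0240, -0.0063, -0.0350)
angular accel α = (-0.8267, -1.2370, 0.2500)
ω + α·dt = (0.6173, 0.8763, 0.3250)

ω' = (0.6173, 0.8763, 0.3250)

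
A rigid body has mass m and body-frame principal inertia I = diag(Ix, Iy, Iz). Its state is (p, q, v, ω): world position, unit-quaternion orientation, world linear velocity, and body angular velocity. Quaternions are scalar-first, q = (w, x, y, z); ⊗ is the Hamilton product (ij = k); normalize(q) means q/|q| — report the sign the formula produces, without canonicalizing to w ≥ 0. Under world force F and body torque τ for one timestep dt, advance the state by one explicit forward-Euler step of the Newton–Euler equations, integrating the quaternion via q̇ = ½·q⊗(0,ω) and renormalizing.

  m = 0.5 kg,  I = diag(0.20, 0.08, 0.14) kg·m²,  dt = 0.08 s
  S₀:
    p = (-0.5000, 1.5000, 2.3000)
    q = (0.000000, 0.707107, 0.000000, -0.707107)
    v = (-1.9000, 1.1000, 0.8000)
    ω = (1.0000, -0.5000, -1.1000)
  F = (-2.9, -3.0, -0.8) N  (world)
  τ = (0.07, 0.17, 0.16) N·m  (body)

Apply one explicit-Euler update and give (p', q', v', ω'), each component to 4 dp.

p' = (-0.6520, 1.5880, 2.3640)
q' = (-0.0593, 0.6916, 0.0028, -0.7198)
v' = (-2.3640, 0.6200, 0.6720)
ω' = (1.0148, -0.2640, -1.0429)

gyro term ω×Iω = (0.0330, -0.0660, 0.0600)
angular accel α = (0.1850, 2.9500, 0.7143)
ω' = ω + α·dt = (1.0148, -0.2640, -1.0429)
2q̇ = q⊗(0,ω) = (-1.4849247, -0.3535535, 0.0707107, -0.3535535)
q' = normalize(q + ½dt·q⊗(0,ω)) = (-0.0593, 0.6916, 0.0028, -0.7198)
linear accel F/m = (-5.8000, -6.0000, -1.6000)
p + v·dt = (-0.6520, 1.5880, 2.3640)
v + (F/m)dt = (-2.3640, 0.6200, 0.6720)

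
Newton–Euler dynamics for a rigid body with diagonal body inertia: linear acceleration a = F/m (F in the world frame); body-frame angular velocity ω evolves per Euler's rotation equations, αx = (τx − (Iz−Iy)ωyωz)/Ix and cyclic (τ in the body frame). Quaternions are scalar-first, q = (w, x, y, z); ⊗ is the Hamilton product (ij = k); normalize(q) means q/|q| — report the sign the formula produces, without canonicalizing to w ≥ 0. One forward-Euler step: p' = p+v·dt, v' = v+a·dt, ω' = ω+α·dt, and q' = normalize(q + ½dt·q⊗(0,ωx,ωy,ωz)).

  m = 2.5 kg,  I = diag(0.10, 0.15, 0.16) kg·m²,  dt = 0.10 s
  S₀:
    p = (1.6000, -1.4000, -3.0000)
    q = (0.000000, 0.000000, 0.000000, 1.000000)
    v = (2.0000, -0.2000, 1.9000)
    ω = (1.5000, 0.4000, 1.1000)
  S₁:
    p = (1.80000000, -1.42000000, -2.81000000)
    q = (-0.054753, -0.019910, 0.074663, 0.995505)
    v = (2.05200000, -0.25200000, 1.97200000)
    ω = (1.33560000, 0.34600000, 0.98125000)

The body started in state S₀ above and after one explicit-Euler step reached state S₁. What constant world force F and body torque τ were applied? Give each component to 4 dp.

F = (1.3000, -1.3000, 1.8000)
τ = (-0.1600, -0.1800, -0.1600)

Δω = ω₁−ω₀ = (-0.16440000, -0.05400000, -0.11875000)
gyro term ω₀×Iω₀ = (0.0044, -0.0990, 0.0300)
τ = I·(Δω/dt) + ω₀×(Iω₀) = (-0.1600, -0.1800, -0.1600)
v₁ − v₀ = (0.05200000, -0.05200000, 0.07200000)
applied force F = (1.3000, -1.3000, 1.8000)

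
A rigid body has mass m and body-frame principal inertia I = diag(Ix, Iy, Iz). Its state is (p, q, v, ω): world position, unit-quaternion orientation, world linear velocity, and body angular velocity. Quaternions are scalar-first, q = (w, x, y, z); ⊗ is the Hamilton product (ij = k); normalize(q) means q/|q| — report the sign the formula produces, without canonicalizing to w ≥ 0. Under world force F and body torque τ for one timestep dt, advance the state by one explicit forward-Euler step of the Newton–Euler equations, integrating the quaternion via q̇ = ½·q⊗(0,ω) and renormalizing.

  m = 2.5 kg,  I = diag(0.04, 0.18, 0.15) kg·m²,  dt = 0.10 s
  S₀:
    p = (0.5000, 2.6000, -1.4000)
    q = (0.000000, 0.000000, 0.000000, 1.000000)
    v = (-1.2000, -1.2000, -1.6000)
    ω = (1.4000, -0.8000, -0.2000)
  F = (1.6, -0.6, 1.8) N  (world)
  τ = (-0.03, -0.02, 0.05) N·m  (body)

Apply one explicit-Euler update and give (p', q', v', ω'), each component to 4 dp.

p' = (0.3800, 2.4800, -1.5600)
q' = (0.0100, 0.0399, 0.0698, 0.9967)
v' = (-1.1360, -1.2240, -1.5280)
ω' = (1.3370, -0.8282, -0.0621)

p + v·dt = (0.3800, 2.4800, -1.5600)
v + (F/m)dt = (-1.1360, -1.2240, -1.5280)
α = I⁻¹(τ − ω×Iω) = (-0.6300, -0.2822, 1.3787)
new body rate ω' = (1.3370, -0.8282, -0.0621)
q⊗(0,ω) = (0.2000000, 0.8000000, 1.4000000, 0.0000000)
updated quaternion q' = (0.0100, 0.0399, 0.0698, 0.9967)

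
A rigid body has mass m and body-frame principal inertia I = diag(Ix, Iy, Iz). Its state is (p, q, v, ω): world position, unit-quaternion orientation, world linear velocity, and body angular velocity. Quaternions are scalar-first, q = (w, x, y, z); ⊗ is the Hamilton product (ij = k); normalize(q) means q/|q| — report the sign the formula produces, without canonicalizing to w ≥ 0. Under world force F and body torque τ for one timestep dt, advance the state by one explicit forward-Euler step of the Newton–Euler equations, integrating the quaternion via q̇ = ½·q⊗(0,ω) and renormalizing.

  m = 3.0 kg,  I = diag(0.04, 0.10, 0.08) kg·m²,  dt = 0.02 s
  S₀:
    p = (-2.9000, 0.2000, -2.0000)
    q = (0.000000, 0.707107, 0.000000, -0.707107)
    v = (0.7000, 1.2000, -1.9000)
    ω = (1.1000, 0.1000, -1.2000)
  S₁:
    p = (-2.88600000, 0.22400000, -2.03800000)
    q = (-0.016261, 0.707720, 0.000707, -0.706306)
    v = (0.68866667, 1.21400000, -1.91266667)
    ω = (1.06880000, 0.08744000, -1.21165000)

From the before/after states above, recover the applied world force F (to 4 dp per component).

F = (-1.7000, 2.1000, -1.9000)

Δv = v₁−v₀ = (-0.01133333, 0.01400000, -0.01266667)
applied force F = (-1.7000, 2.1000, -1.9000)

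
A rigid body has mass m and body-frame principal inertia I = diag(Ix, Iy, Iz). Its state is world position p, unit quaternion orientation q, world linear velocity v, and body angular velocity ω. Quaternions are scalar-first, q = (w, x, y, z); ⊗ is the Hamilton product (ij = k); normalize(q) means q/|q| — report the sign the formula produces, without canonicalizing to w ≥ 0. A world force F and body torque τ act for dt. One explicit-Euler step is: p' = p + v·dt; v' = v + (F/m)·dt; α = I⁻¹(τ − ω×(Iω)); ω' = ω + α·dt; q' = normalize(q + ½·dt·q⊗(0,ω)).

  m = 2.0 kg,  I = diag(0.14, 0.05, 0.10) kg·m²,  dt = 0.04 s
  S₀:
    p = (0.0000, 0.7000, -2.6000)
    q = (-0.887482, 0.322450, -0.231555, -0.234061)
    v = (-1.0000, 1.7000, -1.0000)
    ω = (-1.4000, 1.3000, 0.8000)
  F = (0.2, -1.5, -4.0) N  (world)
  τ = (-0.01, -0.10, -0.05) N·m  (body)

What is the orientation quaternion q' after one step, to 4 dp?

Hamilton product q⊗(0,ω) = (0.9397003, 1.3615101, -1.0840012, -0.6149776)
q' = normalize(q + ½dt·q⊗(0,ω)) = (-0.8679, 0.3494, -0.2530, -0.2461)

q' = (-0.8679, 0.3494, -0.2530, -0.2461)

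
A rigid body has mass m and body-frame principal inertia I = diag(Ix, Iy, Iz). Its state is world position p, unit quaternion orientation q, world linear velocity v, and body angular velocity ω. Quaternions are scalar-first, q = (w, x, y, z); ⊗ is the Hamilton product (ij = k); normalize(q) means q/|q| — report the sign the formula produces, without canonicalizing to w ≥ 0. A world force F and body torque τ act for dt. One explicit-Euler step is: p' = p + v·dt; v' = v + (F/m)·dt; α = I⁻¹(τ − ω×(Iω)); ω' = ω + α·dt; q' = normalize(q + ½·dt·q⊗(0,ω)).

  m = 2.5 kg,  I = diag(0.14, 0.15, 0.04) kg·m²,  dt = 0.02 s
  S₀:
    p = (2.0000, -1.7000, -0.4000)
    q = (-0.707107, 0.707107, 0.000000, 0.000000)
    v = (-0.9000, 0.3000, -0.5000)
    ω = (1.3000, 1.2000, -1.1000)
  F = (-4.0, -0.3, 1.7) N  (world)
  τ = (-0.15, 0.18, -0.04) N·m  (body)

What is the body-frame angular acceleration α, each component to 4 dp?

α = (-2.1086, 2.1533, -1.3900)

gyro term ω×Iω = (0.1452, -0.1430, 0.0156)
angular accel α = (-2.1086, 2.1533, -1.3900)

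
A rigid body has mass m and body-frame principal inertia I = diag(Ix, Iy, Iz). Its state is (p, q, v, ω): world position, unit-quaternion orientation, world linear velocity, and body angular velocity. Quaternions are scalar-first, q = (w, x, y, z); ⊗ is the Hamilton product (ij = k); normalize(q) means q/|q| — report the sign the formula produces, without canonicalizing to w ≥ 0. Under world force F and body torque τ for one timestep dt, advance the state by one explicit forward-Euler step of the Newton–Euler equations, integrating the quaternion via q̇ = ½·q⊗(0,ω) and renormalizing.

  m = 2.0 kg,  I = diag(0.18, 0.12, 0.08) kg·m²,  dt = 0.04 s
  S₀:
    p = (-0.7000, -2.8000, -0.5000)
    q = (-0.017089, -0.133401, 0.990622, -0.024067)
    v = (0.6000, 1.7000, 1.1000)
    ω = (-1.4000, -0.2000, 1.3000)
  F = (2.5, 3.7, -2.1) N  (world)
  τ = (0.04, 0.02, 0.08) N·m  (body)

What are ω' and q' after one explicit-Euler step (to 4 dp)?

ω' = (-1.3934, -0.1327, 1.3484)
q' = (-0.0162, -0.1072, 0.9941, 0.0038)

precession coupling ω×(Iω) = (0.0104, -0.1820, -0.0168)
α = I⁻¹(τ − ω×Iω) = (0.1644, 1.6833, 1.2100)
ω' = ω + α·dt = (-1.3934, -0.1327, 1.3484)
Hamilton product q⊗(0,ω) = (0.0426501, 1.3069198, 0.2105329, 1.3913353)
q + ½dt·q⊗(0,ω), renormalized = (-0.0162, -0.1072, 0.9941, 0.0038)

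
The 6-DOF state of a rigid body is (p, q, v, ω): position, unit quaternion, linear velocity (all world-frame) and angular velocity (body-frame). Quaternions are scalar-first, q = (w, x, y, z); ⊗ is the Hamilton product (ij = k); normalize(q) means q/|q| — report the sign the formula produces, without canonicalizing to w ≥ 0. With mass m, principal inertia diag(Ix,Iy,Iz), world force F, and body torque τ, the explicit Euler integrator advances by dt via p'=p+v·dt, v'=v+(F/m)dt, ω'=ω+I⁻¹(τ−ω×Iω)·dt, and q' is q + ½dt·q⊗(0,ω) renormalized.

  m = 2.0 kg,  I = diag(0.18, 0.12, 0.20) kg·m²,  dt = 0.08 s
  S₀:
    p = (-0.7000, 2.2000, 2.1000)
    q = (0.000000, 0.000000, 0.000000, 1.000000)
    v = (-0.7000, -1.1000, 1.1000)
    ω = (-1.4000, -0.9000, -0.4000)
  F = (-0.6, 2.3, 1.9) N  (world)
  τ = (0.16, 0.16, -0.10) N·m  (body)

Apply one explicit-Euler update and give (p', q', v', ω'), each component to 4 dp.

p' = (-0.7560, 2.1120, 2.1880)
q' = (0.0160, 0.0359, -0.0559, 0.9977)
v' = (-0.7240, -1.0080, 1.1760)
ω' = (-1.3417, -0.7859, -0.4098)

a = (-0.3000, 1.1500, 0.9500)
p' = p + v·dt = (-0.7560, 2.1120, 2.1880)
v + (F/m)dt = (-0.7240, -1.0080, 1.1760)
precession coupling ω×(Iω) = (0.0288, -0.0112, -0.0756)
(τ − ω×Iω)/I = (0.7289, 1.4267, -0.1220)
new body rate ω' = (-1.3417, -0.7859, -0.4098)
2q̇ = q⊗(0,ω) = (0.4000000, 0.9000000, -1.4000000, 0.0000000)
updated quaternion q' = (0.0160, 0.0359, -0.0559, 0.9977)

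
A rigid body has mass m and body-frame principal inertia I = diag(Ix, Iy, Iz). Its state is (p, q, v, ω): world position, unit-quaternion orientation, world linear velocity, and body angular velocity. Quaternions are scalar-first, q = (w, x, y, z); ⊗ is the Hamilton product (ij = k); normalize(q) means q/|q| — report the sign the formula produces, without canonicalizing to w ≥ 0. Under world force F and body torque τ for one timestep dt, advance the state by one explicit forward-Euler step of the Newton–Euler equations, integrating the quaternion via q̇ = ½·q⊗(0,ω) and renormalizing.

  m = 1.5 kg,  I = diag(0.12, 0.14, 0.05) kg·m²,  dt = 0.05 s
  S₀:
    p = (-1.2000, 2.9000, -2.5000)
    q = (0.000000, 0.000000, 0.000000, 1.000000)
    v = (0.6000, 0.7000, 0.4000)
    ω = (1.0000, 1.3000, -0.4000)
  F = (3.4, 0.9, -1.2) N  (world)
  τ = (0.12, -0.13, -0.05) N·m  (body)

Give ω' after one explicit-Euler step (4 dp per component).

ω' = (1.0305, 1.2636, -0.4760)

precession coupling ω×(Iω) = (0.0468, -0.0280, 0.0260)
(τ − ω×Iω)/I = (0.6100, -0.7286, -1.5200)
ω + α·dt = (1.0305, 1.2636, -0.4760)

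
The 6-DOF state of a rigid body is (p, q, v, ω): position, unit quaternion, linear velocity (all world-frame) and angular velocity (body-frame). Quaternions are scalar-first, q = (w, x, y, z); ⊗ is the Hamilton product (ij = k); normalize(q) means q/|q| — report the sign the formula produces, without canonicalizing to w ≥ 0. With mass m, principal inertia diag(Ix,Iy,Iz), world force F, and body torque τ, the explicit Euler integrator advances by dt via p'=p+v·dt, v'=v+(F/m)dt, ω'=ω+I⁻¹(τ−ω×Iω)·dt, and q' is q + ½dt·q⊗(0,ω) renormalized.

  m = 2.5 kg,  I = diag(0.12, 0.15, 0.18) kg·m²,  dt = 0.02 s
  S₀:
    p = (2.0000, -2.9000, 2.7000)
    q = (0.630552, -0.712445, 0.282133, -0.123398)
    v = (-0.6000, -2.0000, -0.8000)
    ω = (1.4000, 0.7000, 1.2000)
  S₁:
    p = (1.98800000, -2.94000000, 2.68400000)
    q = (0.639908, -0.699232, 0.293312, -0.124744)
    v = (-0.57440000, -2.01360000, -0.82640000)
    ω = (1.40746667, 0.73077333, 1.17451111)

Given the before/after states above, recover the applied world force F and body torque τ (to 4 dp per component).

F = (3.2000, -1.7000, -3.3000)
τ = (0.0700, 0.1300, -0.2000)

velocity change Δv = (0.02560000, -0.01360000, -0.02640000)
m·(v₁−v₀)/dt = (3.2000, -1.7000, -3.3000)
ω₁ − ω₀ = (0.00746667, 0.03077333, -0.02548889)
gyro term ω₀×Iω₀ = (0.0252, -0.1008, 0.0294)
τ = I·(Δω/dt) + ω₀×(Iω₀) = (0.0700, 0.1300, -0.2000)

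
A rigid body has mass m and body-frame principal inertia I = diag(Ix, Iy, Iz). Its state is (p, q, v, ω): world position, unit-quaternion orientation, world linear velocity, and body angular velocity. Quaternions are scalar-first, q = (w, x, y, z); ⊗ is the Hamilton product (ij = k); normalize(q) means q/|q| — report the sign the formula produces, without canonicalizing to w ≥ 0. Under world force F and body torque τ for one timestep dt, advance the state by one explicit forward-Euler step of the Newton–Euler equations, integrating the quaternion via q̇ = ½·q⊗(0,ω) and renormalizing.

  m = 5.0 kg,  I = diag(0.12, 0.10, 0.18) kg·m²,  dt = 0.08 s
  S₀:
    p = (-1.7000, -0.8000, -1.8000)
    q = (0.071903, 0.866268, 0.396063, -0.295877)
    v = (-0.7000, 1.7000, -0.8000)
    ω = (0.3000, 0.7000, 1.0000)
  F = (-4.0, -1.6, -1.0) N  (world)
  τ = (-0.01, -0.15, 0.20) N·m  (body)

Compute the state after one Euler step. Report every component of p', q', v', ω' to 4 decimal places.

p' = (-1.7560, -0.6640, -1.8640)
q' = (0.0622, 0.8901, 0.3594, -0.2732)
v' = (-0.7640, 1.6744, -0.8160)
ω' = (0.2560, 0.5944, 1.0908)

angular accel α = (-0.5500, -1.3200, 1.1344)
new body rate ω' = (0.2560, 0.5944, 1.0908)
Hamilton product q⊗(0,ω) = (-0.2412475, 0.6247478, -0.9046990, 0.5594717)
q' = normalize(q + ½dt·q⊗(0,ω)) = (0.0622, 0.8901, 0.3594, -0.2732)
a = (-0.8000, -0.3200, -0.2000)
p + v·dt = (-1.7560, -0.6640, -1.8640)
v' = v + a·dt = (-0.7640, 1.6744, -0.8160)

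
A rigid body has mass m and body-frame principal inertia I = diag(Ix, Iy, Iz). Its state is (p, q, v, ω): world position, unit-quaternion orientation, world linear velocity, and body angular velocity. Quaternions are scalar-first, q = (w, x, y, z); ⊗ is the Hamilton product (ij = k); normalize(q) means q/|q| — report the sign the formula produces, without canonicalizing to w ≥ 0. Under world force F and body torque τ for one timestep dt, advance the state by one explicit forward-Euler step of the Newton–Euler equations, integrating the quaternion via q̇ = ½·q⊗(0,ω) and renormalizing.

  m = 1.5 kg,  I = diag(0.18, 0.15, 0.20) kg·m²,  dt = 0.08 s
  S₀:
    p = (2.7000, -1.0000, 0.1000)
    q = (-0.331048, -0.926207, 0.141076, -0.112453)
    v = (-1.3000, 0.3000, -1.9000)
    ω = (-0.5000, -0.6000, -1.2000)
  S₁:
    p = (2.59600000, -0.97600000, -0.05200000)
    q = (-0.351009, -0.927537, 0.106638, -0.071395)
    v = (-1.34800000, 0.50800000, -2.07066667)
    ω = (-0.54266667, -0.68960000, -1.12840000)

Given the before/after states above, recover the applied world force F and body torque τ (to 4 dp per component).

ω₁ − ω₀ = (-0.04266667, -0.08960000, 0.07160000)
applied torque τ = (-0.0600, -0.1800, 0.1700)
Δv = v₁−v₀ = (-0.04800000, 0.20800000, -0.17066667)
m·(v₁−v₀)/dt = (-0.9000, 3.9000, -3.2000)

F = (-0.9000, 3.9000, -3.2000)
τ = (-0.0600, -0.1800, 0.1700)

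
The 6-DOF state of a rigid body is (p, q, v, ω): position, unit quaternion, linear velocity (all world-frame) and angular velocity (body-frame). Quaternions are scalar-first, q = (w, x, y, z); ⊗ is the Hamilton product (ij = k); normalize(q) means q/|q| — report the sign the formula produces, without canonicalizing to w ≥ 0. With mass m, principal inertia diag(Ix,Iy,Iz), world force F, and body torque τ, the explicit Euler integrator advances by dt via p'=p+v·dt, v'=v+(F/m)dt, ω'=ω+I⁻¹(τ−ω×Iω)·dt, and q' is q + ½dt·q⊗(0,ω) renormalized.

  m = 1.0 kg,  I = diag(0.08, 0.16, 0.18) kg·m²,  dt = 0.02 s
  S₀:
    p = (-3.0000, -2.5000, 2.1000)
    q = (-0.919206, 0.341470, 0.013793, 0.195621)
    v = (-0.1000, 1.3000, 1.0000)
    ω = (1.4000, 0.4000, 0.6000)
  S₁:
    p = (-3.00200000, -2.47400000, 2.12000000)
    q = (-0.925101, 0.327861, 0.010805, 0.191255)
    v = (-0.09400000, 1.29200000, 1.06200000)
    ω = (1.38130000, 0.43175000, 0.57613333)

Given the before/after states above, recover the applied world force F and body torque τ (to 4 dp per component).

F = (0.3000, -0.4000, 3.1000)
τ = (-0.0700, 0.1700, -0.1700)

ω₁ − ω₀ = (-0.01870000, 0.03175000, -0.02386667)
ω₀×(Iω₀) = (0.0048, -0.0840, 0.0448)
I·α + gyro = (-0.0700, 0.1700, -0.1700)
velocity change Δv = (0.00600000, -0.00800000, 0.06200000)
applied force F = (0.3000, -0.4000, 3.1000)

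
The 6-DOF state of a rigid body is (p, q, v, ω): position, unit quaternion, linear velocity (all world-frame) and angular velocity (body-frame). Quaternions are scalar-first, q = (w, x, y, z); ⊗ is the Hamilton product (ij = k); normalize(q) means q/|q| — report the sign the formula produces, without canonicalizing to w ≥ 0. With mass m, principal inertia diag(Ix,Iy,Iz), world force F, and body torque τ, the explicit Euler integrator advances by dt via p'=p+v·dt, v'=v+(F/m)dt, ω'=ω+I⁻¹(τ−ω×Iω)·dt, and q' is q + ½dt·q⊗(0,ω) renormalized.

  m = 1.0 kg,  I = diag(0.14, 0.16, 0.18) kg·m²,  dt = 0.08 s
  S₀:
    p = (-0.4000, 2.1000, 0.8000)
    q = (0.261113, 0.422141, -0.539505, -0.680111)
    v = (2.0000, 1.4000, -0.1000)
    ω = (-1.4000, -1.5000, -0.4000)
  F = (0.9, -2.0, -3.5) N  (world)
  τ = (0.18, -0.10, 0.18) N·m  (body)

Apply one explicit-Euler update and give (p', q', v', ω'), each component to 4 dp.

linear accel F/m = (0.9000, -2.0000, -3.5000)
new position p' = (-0.2400, 2.2120, 0.7920)
v' = v + a·dt = (2.0720, 1.2400, -0.3800)
α = I⁻¹(τ − ω×Iω) = (1.2000, -0.4850, 0.7667)
new body rate ω' = (-1.3040, -1.5388, -0.3387)
2q̇ = q⊗(0,ω) = (-0.4903045, -1.1699227, 0.7293423, -1.4929637)
q + ½dt·q⊗(0,ω), renormalized = (0.2407, 0.3740, -0.5086, -0.7373)

p' = (-0.2400, 2.2120, 0.7920)
q' = (0.2407, 0.3740, -0.5086, -0.7373)
v' = (2.0720, 1.2400, -0.3800)
ω' = (-1.3040, -1.5388, -0.3387)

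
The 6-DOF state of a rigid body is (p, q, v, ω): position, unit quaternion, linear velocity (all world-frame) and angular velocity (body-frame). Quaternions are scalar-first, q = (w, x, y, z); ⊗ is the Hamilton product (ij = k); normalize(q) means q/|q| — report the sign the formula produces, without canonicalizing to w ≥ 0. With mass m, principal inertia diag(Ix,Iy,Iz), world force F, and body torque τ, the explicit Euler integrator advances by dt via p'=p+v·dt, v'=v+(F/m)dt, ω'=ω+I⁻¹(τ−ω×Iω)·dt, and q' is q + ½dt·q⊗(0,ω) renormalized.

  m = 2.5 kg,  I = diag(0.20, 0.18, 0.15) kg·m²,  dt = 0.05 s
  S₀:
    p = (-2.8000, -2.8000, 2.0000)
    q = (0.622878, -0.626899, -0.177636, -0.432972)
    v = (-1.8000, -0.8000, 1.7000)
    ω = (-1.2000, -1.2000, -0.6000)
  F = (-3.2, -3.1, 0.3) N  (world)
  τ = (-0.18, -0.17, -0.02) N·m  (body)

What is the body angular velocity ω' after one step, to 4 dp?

ω' = (-1.2396, -1.2572, -0.5971)

(τ − ω×Iω)/I = (-0.7920, -1.1444, 0.0587)
new body rate ω' = (-1.2396, -1.2572, -0.5971)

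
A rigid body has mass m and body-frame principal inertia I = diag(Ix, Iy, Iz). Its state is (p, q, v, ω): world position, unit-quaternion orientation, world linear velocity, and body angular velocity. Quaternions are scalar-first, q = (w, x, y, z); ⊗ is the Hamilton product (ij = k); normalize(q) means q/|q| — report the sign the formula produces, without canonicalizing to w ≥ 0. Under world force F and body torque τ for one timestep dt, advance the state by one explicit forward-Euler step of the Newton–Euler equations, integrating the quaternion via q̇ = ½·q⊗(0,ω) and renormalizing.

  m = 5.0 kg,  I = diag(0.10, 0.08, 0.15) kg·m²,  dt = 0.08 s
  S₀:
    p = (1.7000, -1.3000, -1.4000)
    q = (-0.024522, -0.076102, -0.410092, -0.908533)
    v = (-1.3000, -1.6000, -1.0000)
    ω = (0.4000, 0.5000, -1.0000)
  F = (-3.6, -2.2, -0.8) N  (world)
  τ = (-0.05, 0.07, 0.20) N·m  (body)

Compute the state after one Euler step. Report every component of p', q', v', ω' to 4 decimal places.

p' = (1.5960, -1.4280, -1.4800)
q' = (-0.0514, -0.0419, -0.4277, -0.9015)
v' = (-1.3576, -1.6352, -1.0128)
ω' = (0.3880, 0.5500, -0.8912)

a = (-0.7200, -0.4400, -0.1600)
p + v·dt = (1.5960, -1.4280, -1.4800)
new velocity v' = (-1.3576, -1.6352, -1.0128)
ω×(Iω) gyroscopic = (-0.0350, 0.0200, -0.0040)
(τ − ω×Iω)/I = (-0.1500, 0.6250, 1.3600)
new body rate ω' = (0.3880, 0.5500, -0.8912)
q⊗(0,ω) = (-0.6730462, 0.8545497, -0.4517762, 0.1505078)
q' = normalize(q + ½dt·q⊗(0,ω)) = (-0.0514, -0.0419, -0.4277, -0.9015)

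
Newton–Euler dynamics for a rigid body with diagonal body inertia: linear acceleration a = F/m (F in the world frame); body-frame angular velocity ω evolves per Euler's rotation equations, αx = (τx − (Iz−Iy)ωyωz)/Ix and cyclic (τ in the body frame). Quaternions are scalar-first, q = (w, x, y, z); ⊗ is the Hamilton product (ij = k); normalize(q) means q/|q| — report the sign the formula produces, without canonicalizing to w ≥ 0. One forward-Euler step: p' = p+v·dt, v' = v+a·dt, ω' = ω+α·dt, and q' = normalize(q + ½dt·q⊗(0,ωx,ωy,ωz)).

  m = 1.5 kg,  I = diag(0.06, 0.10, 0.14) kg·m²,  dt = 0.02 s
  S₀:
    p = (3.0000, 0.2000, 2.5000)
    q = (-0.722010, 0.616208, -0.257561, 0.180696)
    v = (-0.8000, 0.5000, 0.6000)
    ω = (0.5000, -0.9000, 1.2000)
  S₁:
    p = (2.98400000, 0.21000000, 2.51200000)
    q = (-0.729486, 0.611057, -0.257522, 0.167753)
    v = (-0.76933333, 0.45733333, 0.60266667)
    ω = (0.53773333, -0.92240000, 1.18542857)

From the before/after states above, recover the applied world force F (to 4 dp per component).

velocity change Δv = (0.03066667, -0.04266667, 0.00266667)
F = m·Δv/dt = (2.3000, -3.2000, 0.2000)

F = (2.3000, -3.2000, 0.2000)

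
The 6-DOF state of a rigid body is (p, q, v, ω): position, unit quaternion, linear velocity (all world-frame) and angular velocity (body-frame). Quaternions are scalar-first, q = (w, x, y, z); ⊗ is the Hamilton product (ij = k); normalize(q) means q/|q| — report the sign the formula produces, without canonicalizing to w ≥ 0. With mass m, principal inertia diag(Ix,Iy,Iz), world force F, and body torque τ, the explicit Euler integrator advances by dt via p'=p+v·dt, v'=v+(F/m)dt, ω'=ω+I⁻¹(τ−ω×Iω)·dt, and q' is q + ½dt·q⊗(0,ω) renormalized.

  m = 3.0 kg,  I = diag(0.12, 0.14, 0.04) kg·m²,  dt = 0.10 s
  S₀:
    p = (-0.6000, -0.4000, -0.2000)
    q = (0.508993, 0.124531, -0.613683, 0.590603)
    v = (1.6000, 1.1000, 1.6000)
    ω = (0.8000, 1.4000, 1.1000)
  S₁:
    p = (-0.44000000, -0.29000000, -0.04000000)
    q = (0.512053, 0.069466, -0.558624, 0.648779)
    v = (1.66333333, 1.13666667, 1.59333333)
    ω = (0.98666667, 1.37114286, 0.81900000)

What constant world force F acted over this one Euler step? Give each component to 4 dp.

F = (1.9000, 1.1000, -0.2000)

velocity change Δv = (0.06333333, 0.03666667, -0.00666667)
F = m·Δv/dt = (1.9000, 1.1000, -0.2000)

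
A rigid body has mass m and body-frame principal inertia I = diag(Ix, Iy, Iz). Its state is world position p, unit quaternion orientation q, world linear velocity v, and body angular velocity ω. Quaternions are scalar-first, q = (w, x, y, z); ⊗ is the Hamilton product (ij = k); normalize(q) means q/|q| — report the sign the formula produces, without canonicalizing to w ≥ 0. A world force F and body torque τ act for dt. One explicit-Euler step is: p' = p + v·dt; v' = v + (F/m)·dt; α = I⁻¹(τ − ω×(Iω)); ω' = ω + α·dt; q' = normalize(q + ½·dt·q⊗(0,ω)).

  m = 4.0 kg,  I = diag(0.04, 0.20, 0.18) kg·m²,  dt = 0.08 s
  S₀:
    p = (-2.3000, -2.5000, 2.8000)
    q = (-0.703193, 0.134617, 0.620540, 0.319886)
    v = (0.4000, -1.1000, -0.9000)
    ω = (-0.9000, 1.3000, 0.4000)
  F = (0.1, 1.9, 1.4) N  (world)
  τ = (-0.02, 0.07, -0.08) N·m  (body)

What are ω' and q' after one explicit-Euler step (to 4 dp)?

angular accel α = (-0.2400, 0.0980, 0.5956)
new body rate ω' = (-0.9192, 1.3078, 0.4476)
q⊗(0,ω) = (-0.8135011, 0.4652379, -1.2558951, 0.4522109)
q' = normalize(q + ½dt·q⊗(0,ω)) = (-0.7342, 0.1529, 0.5691, 0.3373)

ω' = (-0.9192, 1.3078, 0.4476)
q' = (-0.7342, 0.1529, 0.5691, 0.3373)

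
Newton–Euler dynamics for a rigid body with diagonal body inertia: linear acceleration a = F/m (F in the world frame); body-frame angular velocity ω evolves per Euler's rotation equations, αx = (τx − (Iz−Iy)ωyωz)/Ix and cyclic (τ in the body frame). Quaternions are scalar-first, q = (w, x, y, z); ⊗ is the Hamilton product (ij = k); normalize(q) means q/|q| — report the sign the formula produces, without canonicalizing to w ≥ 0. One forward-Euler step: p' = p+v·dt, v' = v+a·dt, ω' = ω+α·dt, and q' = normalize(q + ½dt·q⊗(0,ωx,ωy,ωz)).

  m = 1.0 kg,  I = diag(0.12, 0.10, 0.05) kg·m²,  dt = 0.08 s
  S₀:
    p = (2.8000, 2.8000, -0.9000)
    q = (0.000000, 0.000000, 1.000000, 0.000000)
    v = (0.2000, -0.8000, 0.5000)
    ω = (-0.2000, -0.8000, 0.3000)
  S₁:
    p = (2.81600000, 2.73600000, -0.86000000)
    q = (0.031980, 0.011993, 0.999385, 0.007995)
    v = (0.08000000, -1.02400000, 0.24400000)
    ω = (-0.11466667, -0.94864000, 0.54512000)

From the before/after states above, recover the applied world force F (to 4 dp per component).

F = (-1.5000, -2.8000, -3.2000)

Δv = v₁−v₀ = (-0.12000000, -0.22400000, -0.25600000)
F = m·Δv/dt = (-1.5000, -2.8000, -3.2000)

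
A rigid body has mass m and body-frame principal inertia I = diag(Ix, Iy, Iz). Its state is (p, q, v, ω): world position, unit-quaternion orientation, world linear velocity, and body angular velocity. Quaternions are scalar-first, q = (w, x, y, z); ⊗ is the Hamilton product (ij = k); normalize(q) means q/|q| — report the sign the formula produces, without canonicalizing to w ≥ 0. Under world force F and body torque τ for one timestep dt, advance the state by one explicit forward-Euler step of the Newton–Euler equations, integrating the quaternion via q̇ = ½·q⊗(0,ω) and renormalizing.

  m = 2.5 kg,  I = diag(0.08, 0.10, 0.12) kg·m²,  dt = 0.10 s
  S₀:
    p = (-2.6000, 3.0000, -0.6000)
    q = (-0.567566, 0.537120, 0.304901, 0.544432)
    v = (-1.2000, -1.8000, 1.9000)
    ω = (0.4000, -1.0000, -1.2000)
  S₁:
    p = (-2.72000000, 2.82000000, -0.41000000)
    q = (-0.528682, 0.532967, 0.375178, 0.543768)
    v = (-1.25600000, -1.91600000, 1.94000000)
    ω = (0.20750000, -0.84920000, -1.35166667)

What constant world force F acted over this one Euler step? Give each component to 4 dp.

Δv = v₁−v₀ = (-0.05600000, -0.11600000, 0.04000000)
F = m·Δv/dt = (-1.4000, -2.9000, 1.0000)

F = (-1.4000, -2.9000, 1.0000)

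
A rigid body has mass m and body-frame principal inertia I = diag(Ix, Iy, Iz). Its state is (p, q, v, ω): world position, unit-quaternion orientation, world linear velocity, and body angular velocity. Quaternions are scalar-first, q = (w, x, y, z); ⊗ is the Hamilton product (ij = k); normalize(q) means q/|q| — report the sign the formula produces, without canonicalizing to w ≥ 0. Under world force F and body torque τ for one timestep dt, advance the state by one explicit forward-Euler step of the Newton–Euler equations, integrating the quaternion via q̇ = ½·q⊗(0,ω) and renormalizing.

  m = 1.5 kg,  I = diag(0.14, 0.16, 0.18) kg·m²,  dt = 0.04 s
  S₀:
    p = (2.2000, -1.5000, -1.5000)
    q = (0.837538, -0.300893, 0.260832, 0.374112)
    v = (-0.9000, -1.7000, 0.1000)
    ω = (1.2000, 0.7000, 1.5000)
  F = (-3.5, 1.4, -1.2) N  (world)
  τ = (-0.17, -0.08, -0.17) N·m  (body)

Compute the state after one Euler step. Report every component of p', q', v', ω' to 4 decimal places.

p' = (2.1640, -1.5680, -1.4960)
q' = (0.8292, -0.2780, 0.2903, 0.3884)
v' = (-0.9933, -1.6627, 0.0680)
ω' = (1.1454, 0.6980, 1.4585)

a = F/m = (-2.3333, 0.9333, -0.8000)
p' = p + v·dt = (2.1640, -1.5680, -1.4960)
v + (F/m)dt = (-0.9933, -1.6627, 0.0680)
gyro term ω×Iω = (0.0210, -0.0720, 0.0168)
(τ − ω×Iω)/I = (-1.3643, -0.0500, -1.0378)
ω' = ω + α·dt = (1.1454, 0.6980, 1.4585)
2q̇ = q⊗(0,ω) = (-0.3826788, 1.1344152, 1.4865505, 0.7326835)
q' = normalize(q + ½dt·q⊗(0,ω)) = (0.8292, -0.2780, 0.2903, 0.3884)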